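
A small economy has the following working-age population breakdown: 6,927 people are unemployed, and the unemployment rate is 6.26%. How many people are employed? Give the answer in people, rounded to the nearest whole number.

Labor force = U / u = 6,927 / 0.0626 ≈ 110,655.
Employed = labor force − unemployed = 110,655 − 6,927 = 103,728.

About 103,728 are employed.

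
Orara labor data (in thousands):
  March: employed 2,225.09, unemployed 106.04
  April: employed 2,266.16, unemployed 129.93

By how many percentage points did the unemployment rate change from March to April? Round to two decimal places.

March: labor force = 2,225.09 + 106.04 = 2,331.13; u = 106.04/2,331.13 = 4.55%.
April: labor force = 2,266.16 + 129.93 = 2,396.09; u = 129.93/2,396.09 = 5.42%.
Change = 5.42% − 4.55% = +0.87 pp.

The unemployment rate changed by +0.87 percentage points.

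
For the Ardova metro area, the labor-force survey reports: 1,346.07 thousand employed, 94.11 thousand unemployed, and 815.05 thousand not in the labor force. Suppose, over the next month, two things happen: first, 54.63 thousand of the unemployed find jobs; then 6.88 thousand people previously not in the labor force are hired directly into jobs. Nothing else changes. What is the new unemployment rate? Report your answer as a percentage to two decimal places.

New unemployment rate ≈ 2.73%.

Initially, labor force = 1,346.07 + 94.11 = 1,440.18 thousand, so u = 94.11/1,440.18 = 6.53%.
After the first change, unemployed falls and employed rises by 54.63; labor force unchanged → E = 1,400.70, U = 39.48, labor force = 1,440.18 thousand.
After the second change, employed and labor force both rise by 6.88; unemployed unchanged → E = 1,407.58, U = 39.48, labor force = 1,447.06 thousand.
New unemployment rate = 39.48 / 1,447.06 = 2.73%.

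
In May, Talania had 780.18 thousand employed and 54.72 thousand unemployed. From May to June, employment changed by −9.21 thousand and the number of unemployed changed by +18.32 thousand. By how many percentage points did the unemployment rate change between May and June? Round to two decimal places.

May: labor force = 780.18 + 54.72 = 834.90; u = 54.72/834.90 = 6.55%.
June: labor force = 770.97 + 73.04 = 844.01; u = 73.04/844.01 = 8.65%.
Change = 8.65% − 6.55% = +2.10 pp.

The unemployment rate changed by +2.10 percentage points.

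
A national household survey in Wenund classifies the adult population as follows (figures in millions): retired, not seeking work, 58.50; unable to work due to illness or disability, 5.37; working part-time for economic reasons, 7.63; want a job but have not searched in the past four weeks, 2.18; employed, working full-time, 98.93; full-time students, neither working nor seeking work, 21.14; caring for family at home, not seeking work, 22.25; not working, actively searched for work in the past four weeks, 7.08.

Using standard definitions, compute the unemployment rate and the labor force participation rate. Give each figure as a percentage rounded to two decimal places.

Unemployment rate ≈ 6.23%; labor force participation rate ≈ 50.94%.

Employed = 7.63 + 98.93 = 106.56 million (anyone who worked, including part-time for economic reasons, counts as employed).
Unemployed = 7.08 million.
Labor force = 106.56 + 7.08 = 113.64 million.
Not in labor force = 58.50 + 5.37 + 2.18 + 21.14 + 22.25 = 109.44 million (those not working and not actively searching are outside the labor force — including those who want a job but have given up searching).
Civilian working-age population = 113.64 + 109.44 = 223.08 million.
Unemployment rate = 7.08 / 113.64 = 6.23%.
Labor force participation rate = 113.64 / 223.08 = 50.94%.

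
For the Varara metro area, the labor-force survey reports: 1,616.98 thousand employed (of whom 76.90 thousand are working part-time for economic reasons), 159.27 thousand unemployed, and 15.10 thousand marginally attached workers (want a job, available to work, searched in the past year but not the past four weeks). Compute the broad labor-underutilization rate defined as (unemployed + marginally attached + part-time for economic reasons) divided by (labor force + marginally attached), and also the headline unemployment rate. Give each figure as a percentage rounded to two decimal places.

Broad underutilization rate ≈ 14.03%; headline unemployment rate ≈ 8.97%.

Labor force = 1,616.98 + 159.27 = 1,776.25 thousand.
Numerator = 159.27 + 15.10 + 76.90 = 251.27 thousand.
Denominator = 1,776.25 + 15.10 = 1,791.35 thousand.
Broad rate = 251.27 / 1,791.35 = 14.03%.
Headline unemployment rate = 159.27 / 1,776.25 = 8.97%.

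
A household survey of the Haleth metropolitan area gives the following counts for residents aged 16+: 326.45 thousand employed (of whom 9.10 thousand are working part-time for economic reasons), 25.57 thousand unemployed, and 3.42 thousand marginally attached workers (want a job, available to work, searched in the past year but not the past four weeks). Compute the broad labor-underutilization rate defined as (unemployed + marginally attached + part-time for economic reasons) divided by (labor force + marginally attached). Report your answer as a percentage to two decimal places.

Labor force = 326.45 + 25.57 = 352.02 thousand.
Numerator = 25.57 + 3.42 + 9.10 = 38.09 thousand.
Denominator = 352.02 + 3.42 = 355.44 thousand.
Broad rate = 38.09 / 355.44 = 10.72%.

Broad underutilization rate ≈ 10.72%.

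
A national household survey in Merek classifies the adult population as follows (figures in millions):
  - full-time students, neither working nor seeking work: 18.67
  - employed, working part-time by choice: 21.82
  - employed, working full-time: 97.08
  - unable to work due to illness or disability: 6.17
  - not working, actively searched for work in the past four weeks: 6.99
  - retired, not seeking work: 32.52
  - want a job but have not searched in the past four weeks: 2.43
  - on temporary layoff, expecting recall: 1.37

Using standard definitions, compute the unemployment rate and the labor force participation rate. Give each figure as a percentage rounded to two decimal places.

Unemployment rate ≈ 6.57%; labor force participation rate ≈ 68.04%.

Employed = 21.82 + 97.08 = 118.90 million.
Unemployed = 6.99 + 1.37 = 8.36 million (jobless and actively searching, or on temporary layoff).
Labor force = 118.90 + 8.36 = 127.26 million.
Not in labor force = 18.67 + 6.17 + 32.52 + 2.43 = 59.79 million (those not working and not actively searching are outside the labor force — including those who want a job but have given up searching).
Civilian working-age population = 127.26 + 59.79 = 187.05 million.
Unemployment rate = 8.36 / 127.26 = 6.57%.
Labor force participation rate = 127.26 / 187.05 = 68.04%.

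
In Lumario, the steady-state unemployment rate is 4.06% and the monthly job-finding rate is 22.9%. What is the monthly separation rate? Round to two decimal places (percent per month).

From u* = s/(s+f): s = u·f/(1−u).
s = 0.0406 × 22.9 / (1 − 0.0406) = 0.9297 / 0.9594 ≈ 0.97% per month.

Separation rate ≈ 0.97% per month.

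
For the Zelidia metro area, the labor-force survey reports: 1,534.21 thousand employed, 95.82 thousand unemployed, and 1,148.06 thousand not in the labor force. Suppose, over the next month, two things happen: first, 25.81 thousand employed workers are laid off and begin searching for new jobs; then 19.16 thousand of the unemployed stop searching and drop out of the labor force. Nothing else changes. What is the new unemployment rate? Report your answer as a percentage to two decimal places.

Initially, labor force = 1,534.21 + 95.82 = 1,630.03 thousand, so u = 95.82/1,630.03 = 5.88%.
After the first change, employed falls and unemployed rises by 25.81; labor force unchanged → E = 1,508.40, U = 121.63, labor force = 1,630.03 thousand.
After the second change, unemployed and labor force both fall by 19.16 → E = 1,508.40, U = 102.47, labor force = 1,610.87 thousand.
New unemployment rate = 102.47 / 1,610.87 = 6.36%.

New unemployment rate ≈ 6.36%.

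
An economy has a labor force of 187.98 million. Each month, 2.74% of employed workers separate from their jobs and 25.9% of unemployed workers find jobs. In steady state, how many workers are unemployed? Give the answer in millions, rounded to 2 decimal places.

Steady-state unemployment rate u* = s/(s+f) = 2.74/(2.74+25.9) = 0.095670.
Unemployed = u* × labor force = 0.095670 × 187.98 ≈ 17.98 million.

About 17.98 million are unemployed in steady state.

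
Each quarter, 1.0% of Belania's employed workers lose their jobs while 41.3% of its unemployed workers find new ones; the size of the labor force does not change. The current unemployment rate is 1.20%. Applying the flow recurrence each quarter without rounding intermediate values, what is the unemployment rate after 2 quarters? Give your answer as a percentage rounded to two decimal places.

Unemployment rate after two quarters ≈ 1.98%.

With a fixed labor force, u_{t+1} = u_t + s·(1−u_t) − f·u_t = u_t·(1−s−f) + s.
Here 1−s−f = 0.577 and s = 0.010.
u_1 = 0.012000 × 0.577 + 0.010 = 0.016924.
u_2 = 0.016924 × 0.577 + 0.010 = 0.019765.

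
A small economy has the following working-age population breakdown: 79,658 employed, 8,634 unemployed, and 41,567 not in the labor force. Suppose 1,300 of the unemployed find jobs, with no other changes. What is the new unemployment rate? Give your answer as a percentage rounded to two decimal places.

New unemployment rate ≈ 8.31%.

Initially, labor force = 79,658 + 8,634 = 88,292, so u = 8,634/88,292 = 9.78%.
After the change, unemployed falls and employed rises by 1,300; labor force unchanged → E = 80,958, U = 7,334, labor force = 88,292.
New unemployment rate = 7,334 / 88,292 = 8.31%.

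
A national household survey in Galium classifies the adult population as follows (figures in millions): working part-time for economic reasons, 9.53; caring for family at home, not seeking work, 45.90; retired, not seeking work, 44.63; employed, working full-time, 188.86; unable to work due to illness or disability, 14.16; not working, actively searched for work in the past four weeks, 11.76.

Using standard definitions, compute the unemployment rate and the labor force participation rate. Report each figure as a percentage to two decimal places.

Unemployment rate ≈ 5.60%; labor force participation rate ≈ 66.75%.

Employed = 9.53 + 188.86 = 198.39 million (anyone who worked, including part-time for economic reasons, counts as employed).
Unemployed = 11.76 million.
Labor force = 198.39 + 11.76 = 210.15 million.
Not in labor force = 45.90 + 44.63 + 14.16 = 104.69 million (those not working and not actively searching are outside the labor force).
Civilian working-age population = 210.15 + 104.69 = 314.84 million.
Unemployment rate = 11.76 / 210.15 = 5.60%.
Labor force participation rate = 210.15 / 314.84 = 66.75%.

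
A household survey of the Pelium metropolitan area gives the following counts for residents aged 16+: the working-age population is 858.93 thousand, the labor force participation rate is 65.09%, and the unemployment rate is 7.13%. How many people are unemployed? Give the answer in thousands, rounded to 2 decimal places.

Labor force = 0.6509 × 858.93 = 559.08 thousand.
Unemployed = 0.0713 × 559.08 ≈ 39.86 thousand.

About 39.86 thousand are unemployed.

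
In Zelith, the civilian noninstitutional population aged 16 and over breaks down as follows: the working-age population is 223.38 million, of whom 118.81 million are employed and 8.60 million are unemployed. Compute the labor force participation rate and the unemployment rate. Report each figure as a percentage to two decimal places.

Labor force participation rate ≈ 57.04%; unemployment rate ≈ 6.75%.

Labor force = employed + unemployed = 118.81 + 8.60 = 127.41 million.
Unemployment rate = 8.60 / 127.41 = 6.75%.
Labor force participation rate = 127.41 / 223.38 = 57.04%.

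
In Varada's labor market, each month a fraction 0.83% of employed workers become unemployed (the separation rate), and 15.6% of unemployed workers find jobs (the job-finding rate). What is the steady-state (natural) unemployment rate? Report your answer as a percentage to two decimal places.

Steady-state unemployment rate ≈ 5.05%.

At steady state the flows balance: s·E = f·U, so U/(E+U) = s/(s+f).
u* = 0.83 / (0.83 + 15.6) = 0.83 / 16.43 = 5.05%.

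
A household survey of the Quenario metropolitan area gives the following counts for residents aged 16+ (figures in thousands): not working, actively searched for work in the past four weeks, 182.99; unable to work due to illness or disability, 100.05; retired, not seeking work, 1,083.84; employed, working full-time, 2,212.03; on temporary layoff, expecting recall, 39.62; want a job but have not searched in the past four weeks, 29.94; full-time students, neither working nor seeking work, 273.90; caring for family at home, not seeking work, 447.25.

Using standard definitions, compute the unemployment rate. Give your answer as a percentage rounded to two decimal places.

Employed = 2,212.03 thousand.
Unemployed = 182.99 + 39.62 = 222.61 thousand (jobless and actively searching, or on temporary layoff).
Labor force = 2,212.03 + 222.61 = 2,434.64 thousand.
Unemployment rate = 222.61 / 2,434.64 = 9.14%.

Unemployment rate ≈ 9.14%.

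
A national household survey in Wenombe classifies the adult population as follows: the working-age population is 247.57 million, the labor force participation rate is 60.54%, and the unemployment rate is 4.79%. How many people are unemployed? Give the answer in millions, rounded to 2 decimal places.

About 7.18 million are unemployed.

Labor force = 0.6054 × 247.57 = 149.88 million.
Unemployed = 0.0479 × 149.88 ≈ 7.18 million.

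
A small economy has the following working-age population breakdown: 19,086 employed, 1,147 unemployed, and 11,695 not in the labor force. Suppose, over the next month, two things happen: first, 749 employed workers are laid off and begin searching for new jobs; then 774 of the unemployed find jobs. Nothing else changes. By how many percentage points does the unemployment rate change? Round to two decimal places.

Initially, labor force = 19,086 + 1,147 = 20,233, so u = 1,147/20,233 = 5.67%.
After the first change, employed falls and unemployed rises by 749; labor force unchanged → E = 18,337, U = 1,896, labor force = 20,233.
After the second change, unemployed falls and employed rises by 774; labor force unchanged → E = 19,111, U = 1,122, labor force = 20,233.
New unemployment rate = 1,122 / 20,233 = 5.55%.
Change = 5.55% − 5.67% = −0.12 percentage points.

The unemployment rate changes by −0.12 percentage points.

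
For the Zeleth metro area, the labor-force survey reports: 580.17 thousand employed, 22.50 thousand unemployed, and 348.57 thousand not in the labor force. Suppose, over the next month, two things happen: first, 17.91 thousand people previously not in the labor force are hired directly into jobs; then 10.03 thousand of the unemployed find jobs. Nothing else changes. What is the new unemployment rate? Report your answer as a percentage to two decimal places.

New unemployment rate ≈ 2.01%.

Initially, labor force = 580.17 + 22.50 = 602.67 thousand, so u = 22.50/602.67 = 3.73%.
After the first change, employed and labor force both rise by 17.91; unemployed unchanged → E = 598.08, U = 22.50, labor force = 620.58 thousand.
After the second change, unemployed falls and employed rises by 10.03; labor force unchanged → E = 608.11, U = 12.47, labor force = 620.58 thousand.
New unemployment rate = 12.47 / 620.58 = 2.01%.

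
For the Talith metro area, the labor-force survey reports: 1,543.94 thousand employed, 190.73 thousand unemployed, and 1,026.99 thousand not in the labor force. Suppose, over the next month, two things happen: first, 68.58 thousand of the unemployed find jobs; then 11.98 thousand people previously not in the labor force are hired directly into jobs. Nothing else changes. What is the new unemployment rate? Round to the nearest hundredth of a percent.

Initially, labor force = 1,543.94 + 190.73 = 1,734.67 thousand, so u = 190.73/1,734.67 = 11.00%.
After the first change, unemployed falls and employed rises by 68.58; labor force unchanged → E = 1,612.52, U = 122.15, labor force = 1,734.67 thousand.
After the second change, employed and labor force both rise by 11.98; unemployed unchanged → E = 1,624.50, U = 122.15, labor force = 1,746.65 thousand.
New unemployment rate = 122.15 / 1,746.65 = 6.99%.

New unemployment rate ≈ 6.99%.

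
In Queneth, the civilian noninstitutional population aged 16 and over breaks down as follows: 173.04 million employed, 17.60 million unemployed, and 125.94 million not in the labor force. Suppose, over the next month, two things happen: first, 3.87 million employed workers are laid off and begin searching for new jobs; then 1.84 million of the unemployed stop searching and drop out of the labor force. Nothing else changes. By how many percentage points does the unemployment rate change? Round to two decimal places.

The unemployment rate changes by +1.17 percentage points.

Initially, labor force = 173.04 + 17.60 = 190.64 million, so u = 17.60/190.64 = 9.23%.
After the first change, employed falls and unemployed rises by 3.87; labor force unchanged → E = 169.17, U = 21.47, labor force = 190.64 million.
After the second change, unemployed and labor force both fall by 1.84 → E = 169.17, U = 19.63, labor force = 188.80 million.
New unemployment rate = 19.63 / 188.80 = 10.40%.
Change = 10.40% − 9.23% = +1.17 percentage points.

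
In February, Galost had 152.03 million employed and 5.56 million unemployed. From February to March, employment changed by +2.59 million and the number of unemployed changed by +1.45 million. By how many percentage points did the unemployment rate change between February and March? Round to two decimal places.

February: labor force = 152.03 + 5.56 = 157.59; u = 5.56/157.59 = 3.53%.
March: labor force = 154.62 + 7.01 = 161.63; u = 7.01/161.63 = 4.34%.
Change = 4.34% − 3.53% = +0.81 pp.

The unemployment rate changed by +0.81 percentage points.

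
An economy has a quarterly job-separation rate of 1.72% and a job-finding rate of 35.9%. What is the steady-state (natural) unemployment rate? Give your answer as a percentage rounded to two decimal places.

Steady-state unemployment rate ≈ 4.57%.

At steady state the flows balance: s·E = f·U, so U/(E+U) = s/(s+f).
u* = 1.72 / (1.72 + 35.9) = 1.72 / 37.62 = 4.57%.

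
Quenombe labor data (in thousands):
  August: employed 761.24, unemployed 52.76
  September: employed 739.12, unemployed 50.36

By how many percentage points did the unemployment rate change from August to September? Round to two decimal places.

August: labor force = 761.24 + 52.76 = 814.00; u = 52.76/814.00 = 6.48%.
September: labor force = 739.12 + 50.36 = 789.48; u = 50.36/789.48 = 6.38%.
Change = 6.38% − 6.48% = −0.10 pp.

The unemployment rate changed by −0.10 percentage points.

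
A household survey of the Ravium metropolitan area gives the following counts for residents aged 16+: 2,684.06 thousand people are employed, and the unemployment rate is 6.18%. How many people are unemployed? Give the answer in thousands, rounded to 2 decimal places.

About 176.80 thousand are unemployed.

Let U be the number unemployed. The labor force is E + U, and U/(E+U) = 0.0618.
So U = 0.0618 × 2,684.06 / (1 − 0.0618) = 165.8749 / 0.9382 ≈ 176.80 thousand.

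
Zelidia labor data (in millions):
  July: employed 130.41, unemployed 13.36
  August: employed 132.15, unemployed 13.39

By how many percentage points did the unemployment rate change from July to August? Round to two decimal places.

The unemployment rate changed by −0.09 percentage points.

July: labor force = 130.41 + 13.36 = 143.77; u = 13.36/143.77 = 9.29%.
August: labor force = 132.15 + 13.39 = 145.54; u = 13.39/145.54 = 9.20%.
Change = 9.20% − 9.29% = −0.09 pp.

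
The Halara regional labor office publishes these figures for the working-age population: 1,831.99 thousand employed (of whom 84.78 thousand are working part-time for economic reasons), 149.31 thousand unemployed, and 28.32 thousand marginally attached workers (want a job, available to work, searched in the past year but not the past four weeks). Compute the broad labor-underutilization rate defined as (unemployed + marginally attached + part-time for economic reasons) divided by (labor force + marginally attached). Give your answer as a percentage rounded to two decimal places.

Broad underutilization rate ≈ 13.06%.

Labor force = 1,831.99 + 149.31 = 1,981.30 thousand.
Numerator = 149.31 + 28.32 + 84.78 = 262.41 thousand.
Denominator = 1,981.30 + 28.32 = 2,009.62 thousand.
Broad rate = 262.41 / 2,009.62 = 13.06%.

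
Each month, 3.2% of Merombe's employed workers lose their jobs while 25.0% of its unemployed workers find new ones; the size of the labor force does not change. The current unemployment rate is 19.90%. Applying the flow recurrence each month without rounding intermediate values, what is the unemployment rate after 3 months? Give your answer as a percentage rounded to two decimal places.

Unemployment rate after three months ≈ 14.51%.

With a fixed labor force, u_{t+1} = u_t + s·(1−u_t) − f·u_t = u_t·(1−s−f) + s.
Here 1−s−f = 0.718 and s = 0.032.
u_1 = 0.199000 × 0.718 + 0.032 = 0.174882.
u_2 = 0.174882 × 0.718 + 0.032 = 0.157565.
u_3 = 0.157565 × 0.718 + 0.032 = 0.145132.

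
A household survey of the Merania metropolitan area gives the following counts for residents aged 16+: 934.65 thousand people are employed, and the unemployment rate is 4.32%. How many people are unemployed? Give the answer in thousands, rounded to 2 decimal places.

About 42.20 thousand are unemployed.

Let U be the number unemployed. The labor force is E + U, and U/(E+U) = 0.0432.
So U = 0.0432 × 934.65 / (1 − 0.0432) = 40.3769 / 0.9568 ≈ 42.20 thousand.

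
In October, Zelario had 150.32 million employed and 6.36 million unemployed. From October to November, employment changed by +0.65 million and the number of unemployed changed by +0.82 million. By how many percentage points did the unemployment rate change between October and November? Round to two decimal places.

October: labor force = 150.32 + 6.36 = 156.68; u = 6.36/156.68 = 4.06%.
November: labor force = 150.97 + 7.18 = 158.15; u = 7.18/158.15 = 4.54%.
Change = 4.54% − 4.06% = +0.48 pp.

The unemployment rate changed by +0.48 percentage points.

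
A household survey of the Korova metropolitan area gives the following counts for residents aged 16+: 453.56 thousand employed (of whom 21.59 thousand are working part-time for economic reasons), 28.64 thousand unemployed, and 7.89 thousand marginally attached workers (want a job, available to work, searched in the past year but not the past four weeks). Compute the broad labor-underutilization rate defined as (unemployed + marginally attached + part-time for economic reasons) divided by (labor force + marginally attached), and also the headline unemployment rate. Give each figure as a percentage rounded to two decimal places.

Broad underutilization rate ≈ 11.86%; headline unemployment rate ≈ 5.94%.

Labor force = 453.56 + 28.64 = 482.20 thousand.
Numerator = 28.64 + 7.89 + 21.59 = 58.12 thousand.
Denominator = 482.20 + 7.89 = 490.09 thousand.
Broad rate = 58.12 / 490.09 = 11.86%.
Headline unemployment rate = 28.64 / 482.20 = 5.94%.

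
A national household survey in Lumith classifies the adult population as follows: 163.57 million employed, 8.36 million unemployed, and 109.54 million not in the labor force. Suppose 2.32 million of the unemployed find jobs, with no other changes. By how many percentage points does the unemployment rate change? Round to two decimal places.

The unemployment rate changes by −1.35 percentage points.

Initially, labor force = 163.57 + 8.36 = 171.93 million, so u = 8.36/171.93 = 4.86%.
After the change, unemployed falls and employed rises by 2.32; labor force unchanged → E = 165.89, U = 6.04, labor force = 171.93 million.
New unemployment rate = 6.04 / 171.93 = 3.51%.
Change = 3.51% − 4.86% = −1.35 percentage points.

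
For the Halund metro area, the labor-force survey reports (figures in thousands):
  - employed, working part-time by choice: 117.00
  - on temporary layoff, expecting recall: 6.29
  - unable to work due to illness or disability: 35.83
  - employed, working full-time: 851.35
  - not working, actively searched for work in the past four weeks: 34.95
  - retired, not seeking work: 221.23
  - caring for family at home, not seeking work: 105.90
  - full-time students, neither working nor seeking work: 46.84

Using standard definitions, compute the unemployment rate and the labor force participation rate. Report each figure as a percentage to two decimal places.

Unemployment rate ≈ 4.08%; labor force participation rate ≈ 71.13%.

Employed = 117.00 + 851.35 = 968.35 thousand.
Unemployed = 6.29 + 34.95 = 41.24 thousand (jobless and actively searching, or on temporary layoff).
Labor force = 968.35 + 41.24 = 1,009.59 thousand.
Not in labor force = 35.83 + 221.23 + 105.90 + 46.84 = 409.80 thousand (those not working and not actively searching are outside the labor force).
Civilian working-age population = 1,009.59 + 409.80 = 1,419.39 thousand.
Unemployment rate = 41.24 / 1,009.59 = 4.08%.
Labor force participation rate = 1,009.59 / 1,419.39 = 71.13%.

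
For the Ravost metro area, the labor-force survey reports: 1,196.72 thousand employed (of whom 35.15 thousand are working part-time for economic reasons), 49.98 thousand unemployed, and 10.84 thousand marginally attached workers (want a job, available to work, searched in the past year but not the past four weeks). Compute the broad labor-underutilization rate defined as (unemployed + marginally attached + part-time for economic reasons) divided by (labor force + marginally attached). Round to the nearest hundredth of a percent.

Labor force = 1,196.72 + 49.98 = 1,246.70 thousand.
Numerator = 49.98 + 10.84 + 35.15 = 95.97 thousand.
Denominator = 1,246.70 + 10.84 = 1,257.54 thousand.
Broad rate = 95.97 / 1,257.54 = 7.63%.

Broad underutilization rate ≈ 7.63%.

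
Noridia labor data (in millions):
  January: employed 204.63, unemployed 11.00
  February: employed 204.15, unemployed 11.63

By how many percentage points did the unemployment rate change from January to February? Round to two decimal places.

The unemployment rate changed by +0.29 percentage points.

January: labor force = 204.63 + 11.00 = 215.63; u = 11.00/215.63 = 5.10%.
February: labor force = 204.15 + 11.63 = 215.78; u = 11.63/215.78 = 5.39%.
Change = 5.39% − 5.10% = +0.29 pp.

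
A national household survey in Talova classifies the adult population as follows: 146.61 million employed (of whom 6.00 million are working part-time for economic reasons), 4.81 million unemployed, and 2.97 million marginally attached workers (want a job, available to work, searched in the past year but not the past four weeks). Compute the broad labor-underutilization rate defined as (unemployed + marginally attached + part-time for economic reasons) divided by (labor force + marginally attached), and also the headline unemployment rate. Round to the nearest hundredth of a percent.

Labor force = 146.61 + 4.81 = 151.42 million.
Numerator = 4.81 + 2.97 + 6.00 = 13.78 million.
Denominator = 151.42 + 2.97 = 154.39 million.
Broad rate = 13.78 / 154.39 = 8.93%.
Headline unemployment rate = 4.81 / 151.42 = 3.18%.

Broad underutilization rate ≈ 8.93%; headline unemployment rate ≈ 3.18%.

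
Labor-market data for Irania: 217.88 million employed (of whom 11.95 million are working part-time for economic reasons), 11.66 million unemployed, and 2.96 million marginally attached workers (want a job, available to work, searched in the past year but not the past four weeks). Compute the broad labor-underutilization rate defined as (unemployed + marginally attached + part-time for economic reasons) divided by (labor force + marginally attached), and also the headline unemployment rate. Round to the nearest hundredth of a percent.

Labor force = 217.88 + 11.66 = 229.54 million.
Numerator = 11.66 + 2.96 + 11.95 = 26.57 million.
Denominator = 229.54 + 2.96 = 232.50 million.
Broad rate = 26.57 / 232.50 = 11.43%.
Headline unemployment rate = 11.66 / 229.54 = 5.08%.

Broad underutilization rate ≈ 11.43%; headline unemployment rate ≈ 5.08%.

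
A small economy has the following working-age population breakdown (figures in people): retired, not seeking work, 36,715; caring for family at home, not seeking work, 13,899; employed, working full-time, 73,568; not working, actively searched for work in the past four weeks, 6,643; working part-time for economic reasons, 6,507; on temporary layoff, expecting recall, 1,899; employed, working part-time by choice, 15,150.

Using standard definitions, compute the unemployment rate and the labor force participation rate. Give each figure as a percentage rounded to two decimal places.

Employed = 73,568 + 6,507 + 15,150 = 95,225 (anyone who worked, including part-time for economic reasons, counts as employed).
Unemployed = 6,643 + 1,899 = 8,542 (jobless and actively searching, or on temporary layoff).
Labor force = 95,225 + 8,542 = 103,767.
Not in labor force = 36,715 + 13,899 = 50,614 (those not working and not actively searching are outside the labor force).
Civilian working-age population = 103,767 + 50,614 = 154,381.
Unemployment rate = 8,542 / 103,767 = 8.23%.
Labor force participation rate = 103,767 / 154,381 = 67.21%.

Unemployment rate ≈ 8.23%; labor force participation rate ≈ 67.21%.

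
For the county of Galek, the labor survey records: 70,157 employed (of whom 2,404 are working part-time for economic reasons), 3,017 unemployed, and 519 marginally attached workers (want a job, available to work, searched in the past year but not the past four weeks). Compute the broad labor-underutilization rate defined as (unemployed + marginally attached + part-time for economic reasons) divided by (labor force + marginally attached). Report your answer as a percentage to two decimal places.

Broad underutilization rate ≈ 8.06%.

Labor force = 70,157 + 3,017 = 73,174.
Numerator = 3,017 + 519 + 2,404 = 5,940.
Denominator = 73,174 + 519 = 73,693.
Broad rate = 5,940 / 73,693 = 8.06%.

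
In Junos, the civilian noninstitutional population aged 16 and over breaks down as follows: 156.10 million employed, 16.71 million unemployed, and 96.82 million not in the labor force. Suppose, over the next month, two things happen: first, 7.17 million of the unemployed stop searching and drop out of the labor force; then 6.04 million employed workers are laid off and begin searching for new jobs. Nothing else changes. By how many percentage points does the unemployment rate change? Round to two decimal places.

The unemployment rate changes by −0.26 percentage points.

Initially, labor force = 156.10 + 16.71 = 172.81 million, so u = 16.71/172.81 = 9.67%.
After the first change, unemployed and labor force both fall by 7.17 → E = 156.10, U = 9.54, labor force = 165.64 million.
After the second change, employed falls and unemployed rises by 6.04; labor force unchanged → E = 150.06, U = 15.58, labor force = 165.64 million.
New unemployment rate = 15.58 / 165.64 = 9.41%.
Change = 9.41% − 9.67% = −0.26 percentage points.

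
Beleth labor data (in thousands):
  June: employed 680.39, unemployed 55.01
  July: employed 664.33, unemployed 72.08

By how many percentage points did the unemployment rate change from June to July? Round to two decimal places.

June: labor force = 680.39 + 55.01 = 735.40; u = 55.01/735.40 = 7.48%.
July: labor force = 664.33 + 72.08 = 736.41; u = 72.08/736.41 = 9.79%.
Change = 9.79% − 7.48% = +2.31 pp.

The unemployment rate changed by +2.31 percentage points.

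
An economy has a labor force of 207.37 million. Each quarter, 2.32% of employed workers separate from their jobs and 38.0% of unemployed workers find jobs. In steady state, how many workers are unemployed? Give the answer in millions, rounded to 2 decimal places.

Steady-state unemployment rate u* = s/(s+f) = 2.32/(2.32+38.0) = 0.057540.
Unemployed = u* × labor force = 0.057540 × 207.37 ≈ 11.93 million.

About 11.93 million are unemployed in steady state.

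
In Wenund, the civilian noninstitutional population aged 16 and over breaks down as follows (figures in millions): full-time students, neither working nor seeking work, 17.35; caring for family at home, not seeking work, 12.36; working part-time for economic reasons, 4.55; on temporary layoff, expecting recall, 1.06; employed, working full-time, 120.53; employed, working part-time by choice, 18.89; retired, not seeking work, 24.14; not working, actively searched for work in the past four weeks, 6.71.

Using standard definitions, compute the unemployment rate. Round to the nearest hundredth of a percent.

Unemployment rate ≈ 5.12%.

Employed = 4.55 + 120.53 + 18.89 = 143.97 million (anyone who worked, including part-time for economic reasons, counts as employed).
Unemployed = 1.06 + 6.71 = 7.77 million (jobless and actively searching, or on temporary layoff).
Labor force = 143.97 + 7.77 = 151.74 million.
Unemployment rate = 7.77 / 151.74 = 5.12%.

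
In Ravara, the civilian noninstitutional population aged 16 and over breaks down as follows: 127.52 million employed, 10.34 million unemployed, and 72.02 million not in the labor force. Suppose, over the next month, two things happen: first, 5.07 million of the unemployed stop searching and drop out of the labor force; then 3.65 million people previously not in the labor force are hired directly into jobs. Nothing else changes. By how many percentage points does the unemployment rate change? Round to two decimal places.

The unemployment rate changes by −3.64 percentage points.

Initially, labor force = 127.52 + 10.34 = 137.86 million, so u = 10.34/137.86 = 7.50%.
After the first change, unemployed and labor force both fall by 5.07 → E = 127.52, U = 5.27, labor force = 132.79 million.
After the second change, employed and labor force both rise by 3.65; unemployed unchanged → E = 131.17, U = 5.27, labor force = 136.44 million.
New unemployment rate = 5.27 / 136.44 = 3.86%.
Change = 3.86% − 7.50% = −3.64 percentage points.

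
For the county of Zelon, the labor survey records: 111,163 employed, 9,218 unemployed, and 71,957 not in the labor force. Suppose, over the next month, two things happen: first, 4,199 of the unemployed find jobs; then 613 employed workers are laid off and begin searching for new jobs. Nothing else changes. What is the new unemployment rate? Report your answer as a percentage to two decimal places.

New unemployment rate ≈ 4.68%.

Initially, labor force = 111,163 + 9,218 = 120,381, so u = 9,218/120,381 = 7.66%.
After the first change, unemployed falls and employed rises by 4,199; labor force unchanged → E = 115,362, U = 5,019, labor force = 120,381.
After the second change, employed falls and unemployed rises by 613; labor force unchanged → E = 114,749, U = 5,632, labor force = 120,381.
New unemployment rate = 5,632 / 120,381 = 4.68%.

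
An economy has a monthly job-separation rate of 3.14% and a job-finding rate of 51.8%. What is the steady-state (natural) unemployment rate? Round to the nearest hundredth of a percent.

Steady-state unemployment rate ≈ 5.72%.

At steady state the flows balance: s·E = f·U, so U/(E+U) = s/(s+f).
u* = 3.14 / (3.14 + 51.8) = 3.14 / 54.94 = 5.72%.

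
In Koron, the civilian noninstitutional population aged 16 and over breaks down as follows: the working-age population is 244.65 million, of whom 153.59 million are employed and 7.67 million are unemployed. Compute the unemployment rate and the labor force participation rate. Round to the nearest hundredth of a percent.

Labor force = employed + unemployed = 153.59 + 7.67 = 161.26 million.
Unemployment rate = 7.67 / 161.26 = 4.76%.
Labor force participation rate = 161.26 / 244.65 = 65.91%.

Unemployment rate ≈ 4.76%; labor force participation rate ≈ 65.91%.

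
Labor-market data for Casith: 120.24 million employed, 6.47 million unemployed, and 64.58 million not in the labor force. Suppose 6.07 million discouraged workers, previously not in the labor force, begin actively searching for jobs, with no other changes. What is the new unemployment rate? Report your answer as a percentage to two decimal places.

Initially, labor force = 120.24 + 6.47 = 126.71 million, so u = 6.47/126.71 = 5.11%.
After the change, unemployed and labor force both rise by 6.07 → E = 120.24, U = 12.54, labor force = 132.78 million.
New unemployment rate = 12.54 / 132.78 = 9.44%.

New unemployment rate ≈ 9.44%.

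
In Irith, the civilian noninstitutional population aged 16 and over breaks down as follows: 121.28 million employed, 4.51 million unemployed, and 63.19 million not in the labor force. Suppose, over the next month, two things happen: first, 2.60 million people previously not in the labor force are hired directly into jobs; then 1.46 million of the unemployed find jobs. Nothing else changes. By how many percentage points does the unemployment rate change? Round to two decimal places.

Initially, labor force = 121.28 + 4.51 = 125.79 million, so u = 4.51/125.79 = 3.59%.
After the first change, employed and labor force both rise by 2.60; unemployed unchanged → E = 123.88, U = 4.51, labor force = 128.39 million.
After the second change, unemployed falls and employed rises by 1.46; labor force unchanged → E = 125.34, U = 3.05, labor force = 128.39 million.
New unemployment rate = 3.05 / 128.39 = 2.38%.
Change = 2.38% − 3.59% = −1.21 percentage points.

The unemployment rate changes by −1.21 percentage points.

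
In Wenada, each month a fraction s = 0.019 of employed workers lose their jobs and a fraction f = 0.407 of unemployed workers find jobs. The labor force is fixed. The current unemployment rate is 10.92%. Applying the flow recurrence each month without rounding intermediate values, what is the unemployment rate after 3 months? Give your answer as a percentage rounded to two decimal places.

Unemployment rate after three months ≈ 5.68%.

With a fixed labor force, u_{t+1} = u_t + s·(1−u_t) − f·u_t = u_t·(1−s−f) + s.
Here 1−s−f = 0.574 and s = 0.019.
u_1 = 0.109200 × 0.574 + 0.019 = 0.081681.
u_2 = 0.081681 × 0.574 + 0.019 = 0.065885.
u_3 = 0.065885 × 0.574 + 0.019 = 0.056818.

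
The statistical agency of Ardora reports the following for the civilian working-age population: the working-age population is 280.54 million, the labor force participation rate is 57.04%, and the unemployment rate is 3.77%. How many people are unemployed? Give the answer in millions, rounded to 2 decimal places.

About 6.03 million are unemployed.

Labor force = 0.5704 × 280.54 = 160.02 million.
Unemployed = 0.0377 × 160.02 ≈ 6.03 million.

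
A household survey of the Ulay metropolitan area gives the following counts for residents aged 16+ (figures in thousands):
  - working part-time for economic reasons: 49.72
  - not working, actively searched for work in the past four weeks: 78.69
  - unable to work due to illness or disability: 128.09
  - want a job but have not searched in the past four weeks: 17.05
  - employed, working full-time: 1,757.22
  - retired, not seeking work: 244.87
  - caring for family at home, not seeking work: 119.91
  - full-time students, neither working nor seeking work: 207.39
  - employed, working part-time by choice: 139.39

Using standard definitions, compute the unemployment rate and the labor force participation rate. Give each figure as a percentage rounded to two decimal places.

Employed = 49.72 + 1,757.22 + 139.39 = 1,946.33 thousand (anyone who worked, including part-time for economic reasons, counts as employed).
Unemployed = 78.69 thousand.
Labor force = 1,946.33 + 78.69 = 2,025.02 thousand.
Not in labor force = 128.09 + 17.05 + 244.87 + 119.91 + 207.39 = 717.31 thousand (those not working and not actively searching are outside the labor force — including those who want a job but have given up searching).
Civilian working-age population = 2,025.02 + 717.31 = 2,742.33 thousand.
Unemployment rate = 78.69 / 2,025.02 = 3.89%.
Labor force participation rate = 2,025.02 / 2,742.33 = 73.84%.

Unemployment rate ≈ 3.89%; labor force participation rate ≈ 73.84%.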